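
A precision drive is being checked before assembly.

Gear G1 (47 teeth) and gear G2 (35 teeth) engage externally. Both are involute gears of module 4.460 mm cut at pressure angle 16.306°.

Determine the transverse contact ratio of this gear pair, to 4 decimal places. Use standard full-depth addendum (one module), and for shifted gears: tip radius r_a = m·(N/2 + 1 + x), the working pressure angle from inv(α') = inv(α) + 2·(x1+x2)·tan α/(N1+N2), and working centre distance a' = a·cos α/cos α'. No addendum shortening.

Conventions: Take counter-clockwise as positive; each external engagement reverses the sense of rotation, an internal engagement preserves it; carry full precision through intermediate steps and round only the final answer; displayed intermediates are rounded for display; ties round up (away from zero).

class = single-mesh tooth geometry [involute pair 47T × 35T, m = 4.460]
base radii: r_b1 = 100.594112, r_b2 = 74.910509
tip radii: r_a1 = 109.270000, r_a2 = 82.510000
no profile shift: α' = α, a' = a
action lengths: √(r_a1²−r_b1²) = 42.670336, √(r_a2²−r_b2²) = 34.587798
base pitch p_b = π·m·cos α = 13.447903
CR = (42.670336 + 34.587798 − 182.860000·sin 16.30600°)/13.447903 = 1.927218
contact ratio ≈ 1.9272

1.9272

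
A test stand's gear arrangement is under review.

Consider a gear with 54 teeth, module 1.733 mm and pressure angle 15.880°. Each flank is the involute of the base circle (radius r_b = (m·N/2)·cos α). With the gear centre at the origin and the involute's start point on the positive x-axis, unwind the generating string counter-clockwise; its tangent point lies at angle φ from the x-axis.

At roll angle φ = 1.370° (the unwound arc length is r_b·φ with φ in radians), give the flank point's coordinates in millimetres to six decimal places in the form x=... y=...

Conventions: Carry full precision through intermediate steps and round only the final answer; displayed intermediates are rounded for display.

x=45.018173 y=0.000205

topology: single-mesh involute geometry — m = 1.733, N = 54
pitch radius r_p = m·N/2 = 1.733·54/2 = 46.791000
base radius r_b = r_p·cos α = 46.791000·cos 15.880° = 45.005309
roll angle φ = 1.370° = 0.02391101 rad
x = r_b·(cos φ + φ·sin φ) = 45.018173
y = r_b·(sin φ − φ·cos φ) = 0.000205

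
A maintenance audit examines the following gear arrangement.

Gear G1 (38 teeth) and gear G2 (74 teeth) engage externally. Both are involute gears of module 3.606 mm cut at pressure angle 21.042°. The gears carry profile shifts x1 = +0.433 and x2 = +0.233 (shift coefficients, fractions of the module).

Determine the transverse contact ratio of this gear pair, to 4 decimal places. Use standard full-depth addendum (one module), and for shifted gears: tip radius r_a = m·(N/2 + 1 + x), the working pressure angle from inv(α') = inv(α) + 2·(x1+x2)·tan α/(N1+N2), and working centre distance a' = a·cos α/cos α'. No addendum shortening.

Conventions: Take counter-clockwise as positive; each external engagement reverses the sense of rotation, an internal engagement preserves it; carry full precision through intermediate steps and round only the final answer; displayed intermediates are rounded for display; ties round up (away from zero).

1.6128

recognized (one external pair, fixed centres): single-mesh tooth geometry, m = 3.606, N1 = 38, N2 = 74
base radii: r_b1 = 63.945314, r_b2 = 124.525085
tip radii: r_a1 = 73.681398, r_a2 = 137.868198
inv(α') = inv(21.042°) + 2·(+0.433+0.233)·tan α/(38+74) = 0.02202839  ⇒  α' = 22.67018°
a' = a·cos α / cos α' = 201.9360·cos 21.042°/cos 22.67018° = 204.251082
action lengths: √(r_a1²−r_b1²) = 36.605263, √(r_a2²−r_b2²) = 59.170460
base pitch p_b = π·m·cos α = 10.573165
CR = (36.605263 + 59.170460 − 204.251082·sin 22.67018°)/10.573165 = 1.612769
contact ratio ≈ 1.6128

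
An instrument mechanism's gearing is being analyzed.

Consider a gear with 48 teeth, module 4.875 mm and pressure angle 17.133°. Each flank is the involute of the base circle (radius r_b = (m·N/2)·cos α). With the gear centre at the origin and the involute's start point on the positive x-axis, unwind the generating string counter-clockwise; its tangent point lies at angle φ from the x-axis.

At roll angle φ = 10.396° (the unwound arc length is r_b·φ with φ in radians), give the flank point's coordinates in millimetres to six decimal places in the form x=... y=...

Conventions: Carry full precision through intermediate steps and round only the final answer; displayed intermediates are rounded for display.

topology: single-mesh involute geometry — m = 4.875, N = 48
pitch radius r_p = m·N/2 = 4.875·48/2 = 117.000000
base radius r_b = r_p·cos α = 117.000000·cos 17.133° = 111.807950
roll angle φ = 10.396° = 0.18144443 rad
x = r_b·(cos φ + φ·sin φ) = 113.633304
y = r_b·(sin φ − φ·cos φ) = 0.221897

x=113.633304 y=0.221897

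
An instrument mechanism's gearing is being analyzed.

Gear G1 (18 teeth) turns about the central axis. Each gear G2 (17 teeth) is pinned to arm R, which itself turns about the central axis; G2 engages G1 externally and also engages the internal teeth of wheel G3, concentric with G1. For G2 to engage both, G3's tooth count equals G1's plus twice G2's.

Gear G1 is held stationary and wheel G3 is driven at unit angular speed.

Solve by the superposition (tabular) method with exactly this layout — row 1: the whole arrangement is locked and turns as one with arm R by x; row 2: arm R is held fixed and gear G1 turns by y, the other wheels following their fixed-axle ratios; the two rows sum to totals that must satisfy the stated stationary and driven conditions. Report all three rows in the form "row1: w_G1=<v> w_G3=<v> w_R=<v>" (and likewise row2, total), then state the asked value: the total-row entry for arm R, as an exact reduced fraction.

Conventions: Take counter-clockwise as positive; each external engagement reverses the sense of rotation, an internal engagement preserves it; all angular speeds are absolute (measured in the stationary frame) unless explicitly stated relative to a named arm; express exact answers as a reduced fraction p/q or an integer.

recognized (axles ride arm R): planetary set, 18/17/52 teeth
superposition row 1 [locked train]: every member turns x
superposition row 2 [arm held]: sun y, ring −(18/52)·y, arm 0
boundary: total ω_sun = x + y = 0 and total ω_ring = x − (18/52)·y = 1  ⇒  y = -26/35, x = 26/35
row 2 ring = −(18/52)·(-26/35) = 9/35
totals (row 1 + row 2): sun 26/35 + (-26/35) = 0, ring 26/35 + 9/35 = 1, arm 26/35 + 0 = 26/35
asked cell (total, arm) = 26/35

row1: w_G1=26/35 w_G3=26/35 w_R=26/35
row2: w_G1=-26/35 w_G3=9/35 w_R=0
total: w_G1=0 w_G3=1 w_R=26/35
asked value: 26/35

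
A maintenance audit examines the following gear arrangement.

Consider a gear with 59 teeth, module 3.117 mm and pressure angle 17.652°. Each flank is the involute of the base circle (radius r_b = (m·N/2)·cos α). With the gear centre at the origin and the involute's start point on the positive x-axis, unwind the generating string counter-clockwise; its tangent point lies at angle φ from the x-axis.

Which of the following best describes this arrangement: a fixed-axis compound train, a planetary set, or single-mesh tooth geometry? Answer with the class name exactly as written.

recognized (one wheel, involute flank): single-mesh tooth geometry, m = 3.117, N = 59
classification: single-mesh tooth geometry

single-mesh tooth geometry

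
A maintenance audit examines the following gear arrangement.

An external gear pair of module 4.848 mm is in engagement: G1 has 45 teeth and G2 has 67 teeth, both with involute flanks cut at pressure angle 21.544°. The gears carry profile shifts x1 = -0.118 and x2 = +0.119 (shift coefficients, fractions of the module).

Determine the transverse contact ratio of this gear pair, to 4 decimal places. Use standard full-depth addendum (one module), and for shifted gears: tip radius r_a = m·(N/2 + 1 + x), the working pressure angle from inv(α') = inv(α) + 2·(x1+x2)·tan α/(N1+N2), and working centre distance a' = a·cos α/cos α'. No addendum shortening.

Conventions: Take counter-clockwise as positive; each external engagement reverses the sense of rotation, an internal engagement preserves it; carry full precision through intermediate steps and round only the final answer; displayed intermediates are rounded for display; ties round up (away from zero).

1.6925

class = single-mesh tooth geometry [involute pair 45T × 67T, m = 4.848]
base radii: r_b1 = 101.459218, r_b2 = 151.061502
tip radii: r_a1 = 113.355936, r_a2 = 167.832912
inv(α') = inv(21.544°) + 2·(-0.118+0.119)·tan α/(45+67) = 0.01879116  ⇒  α' = 21.54659°
a' = a·cos α / cos α' = 271.4880·cos 21.544°/cos 21.54659° = 271.492848
action lengths: √(r_a1²−r_b1²) = 50.552897, √(r_a2²−r_b2²) = 73.132134
base pitch p_b = π·m·cos α = 14.166379
CR = (50.552897 + 73.132134 − 271.492848·sin 21.54659°)/14.166379 = 1.692542
contact ratio ≈ 1.6925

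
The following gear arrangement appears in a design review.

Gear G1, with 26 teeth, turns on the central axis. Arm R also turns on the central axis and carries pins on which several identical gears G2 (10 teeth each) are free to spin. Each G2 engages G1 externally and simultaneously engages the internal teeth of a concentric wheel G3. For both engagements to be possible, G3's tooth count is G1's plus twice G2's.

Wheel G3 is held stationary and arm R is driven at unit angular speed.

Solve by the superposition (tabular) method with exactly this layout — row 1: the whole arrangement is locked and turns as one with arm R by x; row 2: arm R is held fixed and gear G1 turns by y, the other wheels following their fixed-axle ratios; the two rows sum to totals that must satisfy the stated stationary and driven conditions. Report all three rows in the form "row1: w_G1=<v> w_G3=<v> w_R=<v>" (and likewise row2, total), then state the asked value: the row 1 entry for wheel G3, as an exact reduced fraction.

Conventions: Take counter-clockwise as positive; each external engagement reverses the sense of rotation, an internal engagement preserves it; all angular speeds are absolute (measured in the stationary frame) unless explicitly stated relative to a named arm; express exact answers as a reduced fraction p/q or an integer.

class = planetary set [G3 = 26+2·10 = 46; Willis about the carrier]
row 1: whole set turns with the arm by x
row 2 (arm held, sun turns y): ω_ring = −(26/46)·y, ω_arm = 0
boundary: total ω_ring = x − (26/46)·y = 0 and total ω_arm = x = 1  ⇒  y = 23/13, x = 1
row 2 ring = −(26/46)·23/13 = -1
totals (row 1 + row 2): sun 1 + 23/13 = 36/13, ring 1 + (-1) = 0, arm 1 + 0 = 1
asked cell (row1, ring) = 1

row1: w_G1=1 w_G3=1 w_R=1
row2: w_G1=23/13 w_G3=-1 w_R=0
total: w_G1=36/13 w_G3=0 w_R=1
asked value: 1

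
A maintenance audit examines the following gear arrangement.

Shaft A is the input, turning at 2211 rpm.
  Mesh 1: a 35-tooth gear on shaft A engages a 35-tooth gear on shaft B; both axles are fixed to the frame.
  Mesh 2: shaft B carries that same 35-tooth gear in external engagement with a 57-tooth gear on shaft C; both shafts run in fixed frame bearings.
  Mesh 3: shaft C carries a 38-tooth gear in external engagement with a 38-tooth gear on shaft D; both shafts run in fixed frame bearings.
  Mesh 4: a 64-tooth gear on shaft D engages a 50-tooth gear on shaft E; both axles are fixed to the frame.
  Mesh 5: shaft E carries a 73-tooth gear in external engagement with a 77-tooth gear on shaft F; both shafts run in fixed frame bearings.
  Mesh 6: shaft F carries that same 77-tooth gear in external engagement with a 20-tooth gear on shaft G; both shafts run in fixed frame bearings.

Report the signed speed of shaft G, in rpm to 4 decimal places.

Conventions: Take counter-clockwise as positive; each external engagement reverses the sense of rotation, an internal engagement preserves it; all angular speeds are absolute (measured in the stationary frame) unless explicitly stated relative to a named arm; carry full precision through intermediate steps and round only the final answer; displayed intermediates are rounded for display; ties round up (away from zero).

+6342.8547 rpm

recognized (7 fixed axles, 6 meshes): fixed-axis compound train
mesh 1 [35T→35T]: ω = 2211.0000×35/35 = 2211.0000 rpm, sense flips to −
mesh 2 [35T→57T]: ω = 2211.0000×35/57 = 1357.6316 rpm, sense flips to +
mesh 3 [38T→38T]: ω = 1357.6316×38/38 = 1357.6316 rpm, sense flips to −
mesh 4 [64T→50T]: ω = 1357.6316×64/50 = 1737.7684 rpm, sense flips to +
mesh 5 [73T→77T]: ω = 1737.7684×73/77 = 1647.4947 rpm, sense flips to −
mesh 6 [77T→20T]: ω = 1647.4947×77/20 = 6342.8547 rpm, sense flips to +
signed output speed = +6342.8547 rpm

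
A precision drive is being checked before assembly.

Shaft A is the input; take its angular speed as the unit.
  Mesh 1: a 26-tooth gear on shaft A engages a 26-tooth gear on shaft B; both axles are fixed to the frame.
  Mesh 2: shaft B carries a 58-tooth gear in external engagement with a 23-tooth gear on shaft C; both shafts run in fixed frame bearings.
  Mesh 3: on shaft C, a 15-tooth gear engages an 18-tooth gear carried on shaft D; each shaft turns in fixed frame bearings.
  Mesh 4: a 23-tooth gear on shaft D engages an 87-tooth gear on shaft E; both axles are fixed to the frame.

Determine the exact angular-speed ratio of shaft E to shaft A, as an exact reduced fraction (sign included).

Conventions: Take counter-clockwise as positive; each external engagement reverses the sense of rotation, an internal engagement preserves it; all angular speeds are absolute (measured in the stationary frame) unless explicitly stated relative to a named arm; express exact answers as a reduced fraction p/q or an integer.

5/9

class = fixed-axis compound train [4 meshes; 4 ratios multiply, 4 sense flips]
mesh 1 [26T→26T]: running ratio 1, sense −
mesh 2 [58T→23T]: running ratio 58/23, sense +
mesh 3 [15T→18T]: running ratio 145/69, sense −
mesh 4 [23T→87T]: running ratio 5/9, sense +
ω_out/ω_in = 5/9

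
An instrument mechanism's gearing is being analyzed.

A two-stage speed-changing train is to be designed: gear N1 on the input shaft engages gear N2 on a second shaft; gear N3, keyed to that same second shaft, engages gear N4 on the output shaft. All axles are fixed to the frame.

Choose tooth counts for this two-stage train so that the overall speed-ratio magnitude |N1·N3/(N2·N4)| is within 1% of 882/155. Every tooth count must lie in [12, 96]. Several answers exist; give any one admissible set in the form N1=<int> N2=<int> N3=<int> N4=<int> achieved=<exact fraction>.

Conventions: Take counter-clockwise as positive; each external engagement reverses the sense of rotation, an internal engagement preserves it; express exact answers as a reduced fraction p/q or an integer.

design class (target 882/155): fixed-axis compound train
target = 882/155 in lowest terms: an exact hit needs N1·N3 = k·882 and N2·N4 = k·155 for one integer k, every count in [12, 96]; additionally prefer no 1:1 stage (N1 ≠ N2, N3 ≠ N4)
k = 1…2: no 1:1-free in-range split of k·882 and k·155 into factor pairs; take k = 3
k = 3: N1·N3 = 2646 = 42·63, N2·N4 = 465 = 15·31
achieved = 42·63/(15·31) = 882/155; |achieved − target| = 0 ≤ 441/7750 ✓

N1=42 N2=15 N3=63 N4=31 achieved=882/155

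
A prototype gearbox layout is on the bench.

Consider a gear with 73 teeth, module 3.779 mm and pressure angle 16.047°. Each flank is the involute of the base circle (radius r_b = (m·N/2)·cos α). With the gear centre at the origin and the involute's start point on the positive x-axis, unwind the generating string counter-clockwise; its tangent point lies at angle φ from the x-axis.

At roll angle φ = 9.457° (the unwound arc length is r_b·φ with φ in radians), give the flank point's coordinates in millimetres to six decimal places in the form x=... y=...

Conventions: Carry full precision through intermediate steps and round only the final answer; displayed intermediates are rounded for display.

topology: single-mesh involute geometry — m = 3.779, N = 73
pitch radius r_p = m·N/2 = 3.779·73/2 = 137.933500
base radius r_b = r_p·cos α = 137.933500·cos 16.047° = 132.558958
roll angle φ = 9.457° = 0.16505579 rad
x = r_b·(cos φ + φ·sin φ) = 134.352357
y = r_b·(sin φ − φ·cos φ) = 0.198151

x=134.352357 y=0.198151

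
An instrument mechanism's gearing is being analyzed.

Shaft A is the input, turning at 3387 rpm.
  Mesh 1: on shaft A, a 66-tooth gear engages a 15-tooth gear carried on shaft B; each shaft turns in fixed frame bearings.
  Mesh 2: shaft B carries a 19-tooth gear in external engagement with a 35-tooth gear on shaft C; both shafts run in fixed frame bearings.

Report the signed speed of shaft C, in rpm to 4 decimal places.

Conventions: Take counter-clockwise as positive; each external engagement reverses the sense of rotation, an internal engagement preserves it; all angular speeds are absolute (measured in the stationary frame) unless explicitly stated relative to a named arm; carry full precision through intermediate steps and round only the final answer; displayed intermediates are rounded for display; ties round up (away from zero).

2-mesh fixed-axis compound train (all bearings frame-fixed)
mesh 1 [66T→15T]: ω = 3387.0000×66/15 = 14902.8000 rpm, sense flips to −
mesh 2 [19T→35T]: ω = 14902.8000×19/35 = 8090.0914 rpm, sense flips to +
signed output speed = +8090.0914 rpm

+8090.0914 rpm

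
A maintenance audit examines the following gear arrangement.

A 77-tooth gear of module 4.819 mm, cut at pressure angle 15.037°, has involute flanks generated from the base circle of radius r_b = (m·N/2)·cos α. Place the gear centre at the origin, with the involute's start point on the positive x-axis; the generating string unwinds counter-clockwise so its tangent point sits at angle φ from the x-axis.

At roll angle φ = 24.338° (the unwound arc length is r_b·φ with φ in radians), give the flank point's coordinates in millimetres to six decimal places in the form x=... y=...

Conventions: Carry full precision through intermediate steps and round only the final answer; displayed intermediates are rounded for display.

class = single-mesh tooth geometry [base-circle involute, m = 4.819, 77T]
pitch radius r_p = m·N/2 = 4.819·77/2 = 185.531500
base radius r_b = r_p·cos α = 185.531500·cos 15.037° = 179.178621
roll angle φ = 24.338° = 0.42477823 rad
x = r_b·(cos φ + φ·sin φ) = 194.621886
y = r_b·(sin φ − φ·cos φ) = 4.495677

x=194.621886 y=4.495677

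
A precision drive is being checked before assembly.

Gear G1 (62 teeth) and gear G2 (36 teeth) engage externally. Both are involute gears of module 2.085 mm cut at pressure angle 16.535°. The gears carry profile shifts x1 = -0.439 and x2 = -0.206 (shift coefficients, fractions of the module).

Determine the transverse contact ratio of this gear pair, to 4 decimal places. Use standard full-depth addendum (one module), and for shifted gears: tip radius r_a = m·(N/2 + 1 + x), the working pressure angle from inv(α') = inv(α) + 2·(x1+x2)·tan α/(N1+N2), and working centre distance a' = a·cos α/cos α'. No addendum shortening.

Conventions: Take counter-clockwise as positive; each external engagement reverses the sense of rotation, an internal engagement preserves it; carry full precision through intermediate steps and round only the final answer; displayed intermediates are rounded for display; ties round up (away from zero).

2.2796

single-mesh involute tooth geometry (62T engaging 36T at module 2.085)
base radii: r_b1 = 61.962088, r_b2 = 35.977987
tip radii: r_a1 = 65.804685, r_a2 = 39.185490
inv(α') = inv(16.535°) + 2·(-0.439-0.206)·tan α/(62+36) = 0.00438000  ⇒  α' = 13.42068°
a' = a·cos α / cos α' = 102.1650·cos 16.535°/cos 13.42068° = 100.689692
action lengths: √(r_a1²−r_b1²) = 22.157531, √(r_a2²−r_b2²) = 15.526980
base pitch p_b = π·m·cos α = 6.279343
CR = (22.157531 + 15.526980 − 100.689692·sin 13.42068°)/6.279343 = 2.279623
contact ratio ≈ 2.2796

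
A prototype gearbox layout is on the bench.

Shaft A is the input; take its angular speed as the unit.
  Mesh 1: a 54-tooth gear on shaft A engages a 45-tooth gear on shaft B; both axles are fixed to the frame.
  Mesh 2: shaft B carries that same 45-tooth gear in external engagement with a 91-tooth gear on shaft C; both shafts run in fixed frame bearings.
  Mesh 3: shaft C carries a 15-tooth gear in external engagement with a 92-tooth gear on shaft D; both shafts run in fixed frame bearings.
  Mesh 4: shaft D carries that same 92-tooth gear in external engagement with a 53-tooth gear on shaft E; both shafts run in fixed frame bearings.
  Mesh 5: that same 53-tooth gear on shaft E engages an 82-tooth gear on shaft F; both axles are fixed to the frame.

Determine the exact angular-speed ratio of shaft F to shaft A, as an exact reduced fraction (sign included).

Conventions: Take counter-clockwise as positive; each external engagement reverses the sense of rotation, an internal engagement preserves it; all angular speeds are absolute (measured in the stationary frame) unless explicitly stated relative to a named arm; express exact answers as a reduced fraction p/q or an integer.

-405/3731

class = fixed-axis compound train [5 meshes; 5 ratios multiply, 5 sense flips]
mesh 1 [54T→45T]: running ratio 6/5, sense −
mesh 2 [45T→91T]: running ratio 54/91, sense +
mesh 3 [15T→92T]: running ratio 405/4186, sense −
mesh 4 [92T→53T]: running ratio 810/4823, sense +
mesh 5 [53T→82T]: running ratio 405/3731, sense −
ω_out/ω_in = -405/3731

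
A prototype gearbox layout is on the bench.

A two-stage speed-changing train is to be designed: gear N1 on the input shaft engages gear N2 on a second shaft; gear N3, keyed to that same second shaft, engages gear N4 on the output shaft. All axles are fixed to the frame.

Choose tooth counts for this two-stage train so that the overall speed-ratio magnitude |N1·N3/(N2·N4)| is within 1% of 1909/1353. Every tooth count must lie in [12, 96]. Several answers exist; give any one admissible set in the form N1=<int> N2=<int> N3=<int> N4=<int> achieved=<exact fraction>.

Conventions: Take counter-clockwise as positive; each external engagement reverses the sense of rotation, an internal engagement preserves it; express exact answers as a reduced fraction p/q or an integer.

N1=23 N2=33 N3=83 N4=41 achieved=1909/1353

design class (target 1909/1353): fixed-axis compound train
target = 1909/1353 in lowest terms: an exact hit needs N1·N3 = k·1909 and N2·N4 = k·1353 for one integer k, every count in [12, 96]; additionally prefer no 1:1 stage (N1 ≠ N2, N3 ≠ N4)
k = 1: N1·N3 = 1909 = 23·83, N2·N4 = 1353 = 33·41
achieved = 23·83/(33·41) = 1909/1353; |achieved − target| = 0 ≤ 1909/135300 ✓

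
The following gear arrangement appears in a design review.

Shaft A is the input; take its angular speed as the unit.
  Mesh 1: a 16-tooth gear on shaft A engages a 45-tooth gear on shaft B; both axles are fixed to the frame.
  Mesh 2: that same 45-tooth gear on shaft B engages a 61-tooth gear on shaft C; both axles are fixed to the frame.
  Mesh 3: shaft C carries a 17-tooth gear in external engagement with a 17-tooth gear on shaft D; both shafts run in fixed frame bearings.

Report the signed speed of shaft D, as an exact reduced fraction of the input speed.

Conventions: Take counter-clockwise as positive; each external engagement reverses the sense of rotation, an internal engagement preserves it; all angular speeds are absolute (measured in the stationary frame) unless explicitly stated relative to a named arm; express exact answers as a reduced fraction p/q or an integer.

3-mesh fixed-axis compound train (all bearings frame-fixed)
mesh 1 [16T→45T]: |ω|/ω_in = 1×16/45 = 16/45, sense flips to −
mesh 2 [45T→61T]: |ω|/ω_in = (16/45)×45/61 = 16/61, sense flips to +
mesh 3 [17T→17T]: |ω|/ω_in = (16/61)×17/17 = 16/61, sense flips to −
signed output speed (× input speed) = -16/61

-16/61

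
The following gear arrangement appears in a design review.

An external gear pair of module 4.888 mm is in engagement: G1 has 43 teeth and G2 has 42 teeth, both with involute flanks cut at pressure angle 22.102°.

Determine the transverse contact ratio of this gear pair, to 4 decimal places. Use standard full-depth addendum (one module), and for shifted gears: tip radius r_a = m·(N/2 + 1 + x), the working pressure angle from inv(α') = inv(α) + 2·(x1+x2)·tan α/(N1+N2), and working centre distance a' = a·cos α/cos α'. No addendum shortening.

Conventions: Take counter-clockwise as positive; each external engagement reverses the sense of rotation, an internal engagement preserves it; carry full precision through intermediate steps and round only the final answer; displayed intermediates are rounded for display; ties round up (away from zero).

topology: single-mesh involute geometry — m = 4.888, 43T/42T pair
base radii: r_b1 = 97.369367, r_b2 = 95.104963
tip radii: r_a1 = 109.980000, r_a2 = 107.536000
no profile shift: α' = α, a' = a
action lengths: √(r_a1²−r_b1²) = 51.135182, √(r_a2²−r_b2²) = 50.190012
base pitch p_b = π·m·cos α = 14.227669
CR = (51.135182 + 50.190012 − 207.740000·sin 22.10200°)/14.227669 = 1.627930
contact ratio ≈ 1.6279

1.6279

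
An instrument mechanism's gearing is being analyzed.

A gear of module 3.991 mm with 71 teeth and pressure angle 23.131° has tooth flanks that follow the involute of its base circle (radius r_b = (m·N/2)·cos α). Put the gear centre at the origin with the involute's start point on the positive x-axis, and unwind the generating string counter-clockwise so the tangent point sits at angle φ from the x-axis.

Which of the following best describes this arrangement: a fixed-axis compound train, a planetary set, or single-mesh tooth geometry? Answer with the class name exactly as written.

single-mesh involute tooth geometry (71T wheel at module 3.991)
classification: single-mesh tooth geometry

single-mesh tooth geometry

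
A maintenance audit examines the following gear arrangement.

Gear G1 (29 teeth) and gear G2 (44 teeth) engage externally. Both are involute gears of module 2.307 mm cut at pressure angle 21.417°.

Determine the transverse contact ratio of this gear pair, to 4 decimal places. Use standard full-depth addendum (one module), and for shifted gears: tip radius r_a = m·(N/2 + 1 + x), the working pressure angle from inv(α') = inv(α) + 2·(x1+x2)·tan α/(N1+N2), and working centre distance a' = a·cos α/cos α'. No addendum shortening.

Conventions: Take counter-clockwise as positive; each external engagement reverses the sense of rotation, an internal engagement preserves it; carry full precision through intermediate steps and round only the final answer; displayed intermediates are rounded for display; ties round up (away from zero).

1.6261

single-mesh involute tooth geometry (29T engaging 44T at module 2.307)
base radii: r_b1 = 31.141591, r_b2 = 47.249310
tip radii: r_a1 = 35.758500, r_a2 = 53.061000
no profile shift: α' = α, a' = a
action lengths: √(r_a1²−r_b1²) = 17.574745, √(r_a2²−r_b2²) = 24.144822
base pitch p_b = π·m·cos α = 6.747186
CR = (17.574745 + 24.144822 − 84.205500·sin 21.41700°)/6.747186 = 1.626111
contact ratio ≈ 1.6261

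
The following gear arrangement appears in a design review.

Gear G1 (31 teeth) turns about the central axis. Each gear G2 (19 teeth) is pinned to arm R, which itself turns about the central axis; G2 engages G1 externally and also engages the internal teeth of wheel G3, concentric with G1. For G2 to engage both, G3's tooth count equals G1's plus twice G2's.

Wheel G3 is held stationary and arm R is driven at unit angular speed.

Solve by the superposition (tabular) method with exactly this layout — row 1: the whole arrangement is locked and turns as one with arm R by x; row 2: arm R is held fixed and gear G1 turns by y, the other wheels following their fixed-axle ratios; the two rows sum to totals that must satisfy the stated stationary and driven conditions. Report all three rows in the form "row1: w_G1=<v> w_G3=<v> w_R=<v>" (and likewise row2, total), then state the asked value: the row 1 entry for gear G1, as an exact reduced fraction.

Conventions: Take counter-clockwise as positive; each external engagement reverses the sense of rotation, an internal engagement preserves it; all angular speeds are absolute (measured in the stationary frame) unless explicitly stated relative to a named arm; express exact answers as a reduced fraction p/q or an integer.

row1: w_G1=1 w_G3=1 w_R=1
row2: w_G1=69/31 w_G3=-1 w_R=0
total: w_G1=100/31 w_G3=0 w_R=1
asked value: 1

class = planetary set [G3 = 31+2·19 = 69; Willis about the carrier]
superposition row 1 [locked train]: every member turns x
row 2: sun turns y, ring = −(31/69)·y, arm 0
boundary: total ω_ring = x − (31/69)·y = 0 and total ω_arm = x = 1  ⇒  y = 69/31, x = 1
row 2 ring = −(31/69)·69/31 = -1
totals (row 1 + row 2): sun 1 + 69/31 = 100/31, ring 1 + (-1) = 0, arm 1 + 0 = 1
asked cell (row1, sun) = 1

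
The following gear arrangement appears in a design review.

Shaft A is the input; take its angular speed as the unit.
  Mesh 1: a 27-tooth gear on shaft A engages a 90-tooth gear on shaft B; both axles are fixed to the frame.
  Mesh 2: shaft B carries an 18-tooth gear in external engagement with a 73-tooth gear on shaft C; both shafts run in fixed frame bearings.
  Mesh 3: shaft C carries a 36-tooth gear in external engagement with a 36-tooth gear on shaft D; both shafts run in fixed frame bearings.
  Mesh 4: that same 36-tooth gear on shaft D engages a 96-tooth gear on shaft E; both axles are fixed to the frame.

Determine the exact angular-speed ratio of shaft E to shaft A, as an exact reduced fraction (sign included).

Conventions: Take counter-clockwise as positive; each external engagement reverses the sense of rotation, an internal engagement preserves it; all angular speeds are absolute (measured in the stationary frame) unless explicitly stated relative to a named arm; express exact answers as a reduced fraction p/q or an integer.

class = fixed-axis compound train [4 meshes; 4 ratios multiply, 4 sense flips]
mesh 1 [27T→90T]: running ratio 3/10, sense −
mesh 2 [18T→73T]: running ratio 27/365, sense +
mesh 3 [36T→36T]: running ratio 27/365, sense −
mesh 4 [36T→96T]: running ratio 81/2920, sense +
ω_out/ω_in = 81/2920

81/2920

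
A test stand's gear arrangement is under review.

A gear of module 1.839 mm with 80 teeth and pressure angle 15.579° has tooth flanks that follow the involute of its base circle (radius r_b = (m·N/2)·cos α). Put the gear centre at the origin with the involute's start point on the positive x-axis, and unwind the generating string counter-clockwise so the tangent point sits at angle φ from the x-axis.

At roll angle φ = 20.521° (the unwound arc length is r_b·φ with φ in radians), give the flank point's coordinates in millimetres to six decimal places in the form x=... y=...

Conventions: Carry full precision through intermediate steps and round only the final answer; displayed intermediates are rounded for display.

class = single-mesh tooth geometry [base-circle involute, m = 1.839, 80T]
pitch radius r_p = m·N/2 = 1.839·80/2 = 73.560000
base radius r_b = r_p·cos α = 73.560000·cos 15.579° = 70.857484
roll angle φ = 20.521° = 0.35815902 rad
x = r_b·(cos φ + φ·sin φ) = 75.257496
y = r_b·(sin φ − φ·cos φ) = 1.071299

x=75.257496 y=1.071299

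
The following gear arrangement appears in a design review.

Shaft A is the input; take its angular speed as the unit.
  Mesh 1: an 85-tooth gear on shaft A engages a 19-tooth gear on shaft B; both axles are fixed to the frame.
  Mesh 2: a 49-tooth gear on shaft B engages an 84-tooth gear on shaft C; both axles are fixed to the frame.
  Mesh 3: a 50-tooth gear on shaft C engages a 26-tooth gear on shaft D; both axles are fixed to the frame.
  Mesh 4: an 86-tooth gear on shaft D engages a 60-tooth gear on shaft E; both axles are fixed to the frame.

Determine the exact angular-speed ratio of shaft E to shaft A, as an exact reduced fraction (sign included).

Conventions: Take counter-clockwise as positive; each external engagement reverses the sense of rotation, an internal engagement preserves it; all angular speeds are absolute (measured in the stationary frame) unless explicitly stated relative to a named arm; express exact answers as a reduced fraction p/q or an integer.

127925/17784

class = fixed-axis compound train [4 meshes; 4 ratios multiply, 4 sense flips]
mesh 1 [85T→19T]: running ratio 85/19, sense −
mesh 2 [49T→84T]: running ratio 595/228, sense +
mesh 3 [50T→26T]: running ratio 14875/2964, sense −
mesh 4 [86T→60T]: running ratio 127925/17784, sense +
ω_out/ω_in = 127925/17784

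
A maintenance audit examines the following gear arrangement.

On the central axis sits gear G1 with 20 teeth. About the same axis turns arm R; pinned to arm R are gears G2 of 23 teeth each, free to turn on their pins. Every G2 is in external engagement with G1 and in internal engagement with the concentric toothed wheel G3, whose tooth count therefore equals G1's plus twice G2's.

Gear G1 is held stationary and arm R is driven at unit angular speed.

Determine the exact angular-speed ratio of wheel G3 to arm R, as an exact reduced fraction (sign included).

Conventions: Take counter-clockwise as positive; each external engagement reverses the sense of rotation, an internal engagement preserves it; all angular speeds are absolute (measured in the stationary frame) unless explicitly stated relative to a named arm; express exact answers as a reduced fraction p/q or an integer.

topology: planetary set — G1 20T / G2 23T / G3 66T, arm = carrier (Willis)
ring teeth: 20 + 2·23 = 66
20(ω_sun−ω_arm) = −66(ω_ring−ω_arm),  ω_sun = 0, ω_arm = 1
ω_ring = 1 − (20/66)(0−1) = 43/33
ω_out/ω_in = 43/33

43/33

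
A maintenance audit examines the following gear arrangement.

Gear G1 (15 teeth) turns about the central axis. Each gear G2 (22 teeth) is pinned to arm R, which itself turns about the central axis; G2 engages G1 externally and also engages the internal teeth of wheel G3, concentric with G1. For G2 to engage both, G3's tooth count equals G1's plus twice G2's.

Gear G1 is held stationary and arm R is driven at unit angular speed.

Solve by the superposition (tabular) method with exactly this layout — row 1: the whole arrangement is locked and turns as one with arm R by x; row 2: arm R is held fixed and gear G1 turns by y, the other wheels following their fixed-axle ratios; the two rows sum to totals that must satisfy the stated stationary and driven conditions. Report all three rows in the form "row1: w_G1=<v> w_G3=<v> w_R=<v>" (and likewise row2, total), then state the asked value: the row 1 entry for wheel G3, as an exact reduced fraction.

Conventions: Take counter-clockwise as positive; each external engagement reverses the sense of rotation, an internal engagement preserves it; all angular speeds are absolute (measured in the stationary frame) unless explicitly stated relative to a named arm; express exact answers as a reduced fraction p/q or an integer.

topology: planetary set — G1 15T / G2 22T / G3 59T, arm = carrier (Willis)
row 1 (train locked, turned with arm): all members turn x
row 2: sun turns y, ring = −(15/59)·y, arm 0
boundary: total ω_sun = x + y = 0 and total ω_arm = x = 1  ⇒  y = -1, x = 1
row 2 ring = −(15/59)·(-1) = 15/59
totals (row 1 + row 2): sun 1 + (-1) = 0, ring 1 + 15/59 = 74/59, arm 1 + 0 = 1
asked cell (row1, ring) = 1

row1: w_G1=1 w_G3=1 w_R=1
row2: w_G1=-1 w_G3=15/59 w_R=0
total: w_G1=0 w_G3=74/59 w_R=1
asked value: 1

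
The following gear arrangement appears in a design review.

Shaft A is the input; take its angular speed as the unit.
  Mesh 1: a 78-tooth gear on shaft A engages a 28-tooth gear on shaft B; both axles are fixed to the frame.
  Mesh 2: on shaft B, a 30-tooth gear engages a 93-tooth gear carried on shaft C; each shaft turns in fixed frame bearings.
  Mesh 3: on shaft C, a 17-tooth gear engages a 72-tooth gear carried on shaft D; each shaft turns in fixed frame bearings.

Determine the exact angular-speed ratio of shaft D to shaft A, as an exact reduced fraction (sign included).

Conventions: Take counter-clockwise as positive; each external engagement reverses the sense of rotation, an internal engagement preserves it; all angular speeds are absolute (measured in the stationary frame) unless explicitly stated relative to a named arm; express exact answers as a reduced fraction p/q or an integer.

class = fixed-axis compound train [3 meshes; 3 ratios multiply, 3 sense flips]
mesh 1 [78T→28T]: running ratio 39/14, sense −
mesh 2 [30T→93T]: running ratio 195/217, sense +
mesh 3 [17T→72T]: running ratio 1105/5208, sense −
ω_out/ω_in = -1105/5208

-1105/5208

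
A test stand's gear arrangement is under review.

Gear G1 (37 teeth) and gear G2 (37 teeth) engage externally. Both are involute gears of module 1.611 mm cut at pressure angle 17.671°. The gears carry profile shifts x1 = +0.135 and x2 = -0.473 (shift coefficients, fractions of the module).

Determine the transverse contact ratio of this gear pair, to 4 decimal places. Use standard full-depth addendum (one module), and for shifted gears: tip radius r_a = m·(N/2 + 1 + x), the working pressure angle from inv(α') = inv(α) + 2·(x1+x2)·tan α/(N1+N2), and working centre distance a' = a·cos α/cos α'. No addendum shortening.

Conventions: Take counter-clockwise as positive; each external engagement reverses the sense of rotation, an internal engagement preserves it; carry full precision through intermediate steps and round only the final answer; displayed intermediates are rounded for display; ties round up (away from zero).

1.9427

single-mesh involute tooth geometry (37T engaging 37T at module 1.611)
base radii: r_b1 = 28.397229, r_b2 = 28.397229
tip radii: r_a1 = 31.631985, r_a2 = 30.652497
inv(α') = inv(17.671°) + 2·(+0.135-0.473)·tan α/(37+37) = 0.00725567  ⇒  α' = 15.83300°
a' = a·cos α / cos α' = 59.6070·cos 17.671°/cos 15.83300° = 59.034153
action lengths: √(r_a1²−r_b1²) = 13.934843, √(r_a2²−r_b2²) = 11.540058
base pitch p_b = π·m·cos α = 4.822299
CR = (13.934843 + 11.540058 − 59.034153·sin 15.83300°)/4.822299 = 1.942716
contact ratio ≈ 1.9427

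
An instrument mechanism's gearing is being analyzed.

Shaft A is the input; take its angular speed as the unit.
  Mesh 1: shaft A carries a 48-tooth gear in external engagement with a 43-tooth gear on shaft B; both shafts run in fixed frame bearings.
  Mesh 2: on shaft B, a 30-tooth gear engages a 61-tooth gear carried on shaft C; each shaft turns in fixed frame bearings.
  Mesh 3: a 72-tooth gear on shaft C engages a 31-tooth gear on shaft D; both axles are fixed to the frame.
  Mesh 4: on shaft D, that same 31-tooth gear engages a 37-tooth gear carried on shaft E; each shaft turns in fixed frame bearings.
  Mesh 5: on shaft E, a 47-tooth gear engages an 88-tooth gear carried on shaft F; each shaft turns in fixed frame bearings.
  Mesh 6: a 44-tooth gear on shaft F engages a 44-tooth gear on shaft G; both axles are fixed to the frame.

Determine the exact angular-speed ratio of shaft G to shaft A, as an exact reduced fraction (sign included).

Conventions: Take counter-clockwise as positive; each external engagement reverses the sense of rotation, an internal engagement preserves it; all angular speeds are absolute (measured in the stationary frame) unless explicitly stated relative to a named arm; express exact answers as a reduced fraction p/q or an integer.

609120/1067561

class = fixed-axis compound train [6 meshes; 6 ratios multiply, 6 sense flips]
mesh 1 [48T→43T]: running ratio 48/43, sense −
mesh 2 [30T→61T]: running ratio 1440/2623, sense +
mesh 3 [72T→31T]: running ratio 103680/81313, sense −
mesh 4 [31T→37T]: running ratio 103680/97051, sense +
mesh 5 [47T→88T]: running ratio 609120/1067561, sense −
mesh 6 [44T→44T]: running ratio 609120/1067561, sense +
ω_out/ω_in = 609120/1067561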